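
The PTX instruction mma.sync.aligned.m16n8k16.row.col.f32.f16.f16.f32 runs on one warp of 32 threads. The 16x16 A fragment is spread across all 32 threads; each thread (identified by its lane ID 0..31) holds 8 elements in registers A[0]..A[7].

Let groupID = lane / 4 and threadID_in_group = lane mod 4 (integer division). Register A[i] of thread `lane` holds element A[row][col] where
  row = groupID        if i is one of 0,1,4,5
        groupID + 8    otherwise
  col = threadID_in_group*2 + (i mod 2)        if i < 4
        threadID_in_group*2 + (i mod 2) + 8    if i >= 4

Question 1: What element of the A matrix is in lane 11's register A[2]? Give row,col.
10,6

lane 11: gr=2 (11/4), th=3 (11%4)
i=2: r=2+8=10, c=3*2+0+0=6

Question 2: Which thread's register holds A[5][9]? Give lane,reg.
r=5→G=5,rhi=0  c=9→chi=1,T=0,p=1
L=5*4+0=20  i=1*4+0*2+1=5

20,5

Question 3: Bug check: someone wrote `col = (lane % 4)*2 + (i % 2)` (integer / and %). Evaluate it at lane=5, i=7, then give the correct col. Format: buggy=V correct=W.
buggy=3 correct=11

`(lane % 4)*2 + (i % 2)`[5,7]->3
5: gid=1,tid=1
[7] (1+8,1*2+1+8) = (9,11)
col: 3 vs 11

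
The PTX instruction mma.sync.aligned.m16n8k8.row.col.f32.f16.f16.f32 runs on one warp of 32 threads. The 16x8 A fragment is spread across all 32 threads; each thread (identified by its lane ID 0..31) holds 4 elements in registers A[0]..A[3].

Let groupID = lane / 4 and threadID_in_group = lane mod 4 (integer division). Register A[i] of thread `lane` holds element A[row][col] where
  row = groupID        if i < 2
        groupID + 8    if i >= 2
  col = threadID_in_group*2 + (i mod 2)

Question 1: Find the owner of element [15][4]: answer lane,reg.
r=15⇒gr=7,Rb=1  c=4⇒th=2,odd=0
L=7*4+2=30  i=1*2+0=2

30,2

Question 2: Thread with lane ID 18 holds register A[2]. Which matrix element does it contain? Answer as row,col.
12,4

18: gr=4,th=2
[2] (4+8,2*2+0) = (12,4)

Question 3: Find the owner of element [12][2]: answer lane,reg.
17,2

r=12→G=4,rhi=1  c=2→T=1,p=0
L=4*4+1=17  i=1*2+0=2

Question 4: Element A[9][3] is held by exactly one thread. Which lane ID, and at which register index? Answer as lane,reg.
r=9->g=1,rb=1  c=3->t=1,b0=1
L=1*4+1=5  i=1*2+1=3

5,3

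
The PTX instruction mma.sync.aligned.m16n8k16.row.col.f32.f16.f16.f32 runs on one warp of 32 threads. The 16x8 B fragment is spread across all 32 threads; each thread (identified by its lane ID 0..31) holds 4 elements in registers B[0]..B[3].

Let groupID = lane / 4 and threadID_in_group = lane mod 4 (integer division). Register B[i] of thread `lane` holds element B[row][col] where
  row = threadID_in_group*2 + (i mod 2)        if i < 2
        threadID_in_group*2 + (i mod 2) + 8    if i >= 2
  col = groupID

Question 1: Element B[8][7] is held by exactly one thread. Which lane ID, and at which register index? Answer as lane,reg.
c:7=>grp=7  r:8=>rB=1,tig=0,lo=0
L=7*4+0=28  i=1*2+0=2

28,2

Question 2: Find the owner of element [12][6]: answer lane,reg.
c:6=>grp=6  r:12=>rB=1,tig=2,lo=0
L=6*4+2=26  i=1*2+0=2

26,2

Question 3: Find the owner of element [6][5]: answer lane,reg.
c: 5->gid=5  r: 6->r8=0,tid=3,i&1=0
L=5*4+3=23  i=0*2+0=0

23,0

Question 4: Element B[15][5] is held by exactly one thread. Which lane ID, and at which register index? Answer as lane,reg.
c:5=>grp=5  r:15=>rB=1,tig=3,lo=1
L=5*4+3=23  i=1*2+1=3

23,3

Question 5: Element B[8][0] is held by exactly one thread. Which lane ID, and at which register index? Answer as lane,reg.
c=0⇒gr=0  r=8⇒Rb=1,th=0,odd=0
L=0*4+0=0  i=1*2+0=2

0,2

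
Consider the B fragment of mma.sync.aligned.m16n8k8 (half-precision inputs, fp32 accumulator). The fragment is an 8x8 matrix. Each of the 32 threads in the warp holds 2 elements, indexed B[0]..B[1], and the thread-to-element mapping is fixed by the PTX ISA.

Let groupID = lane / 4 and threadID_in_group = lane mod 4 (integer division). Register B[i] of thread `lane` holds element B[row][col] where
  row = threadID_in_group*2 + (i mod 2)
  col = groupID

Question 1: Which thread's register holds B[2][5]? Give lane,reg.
21,0

c:5=>grp=5  r:2=>tig=1,lo=0
L=5*4+1=21  i=0=0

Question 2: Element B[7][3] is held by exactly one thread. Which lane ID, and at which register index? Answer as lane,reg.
c: 3->gid=3  r: 7->tid=3,i&1=1
L=3*4+3=15  i=1=1

15,1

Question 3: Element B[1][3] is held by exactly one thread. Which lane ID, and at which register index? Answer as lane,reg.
12,1

c=3->g=3  r=1->t=0,b0=1
L=3*4+0=12  i=1=1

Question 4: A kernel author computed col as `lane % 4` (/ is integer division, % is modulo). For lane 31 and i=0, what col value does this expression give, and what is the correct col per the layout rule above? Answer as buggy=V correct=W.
buggy=3 correct=7

`lane % 4`[31,0]=>3
lane 31=>31/4=7, 31 mod 4=3
i=0  r:2·3+0=>6  c:7
col: 3 vs 7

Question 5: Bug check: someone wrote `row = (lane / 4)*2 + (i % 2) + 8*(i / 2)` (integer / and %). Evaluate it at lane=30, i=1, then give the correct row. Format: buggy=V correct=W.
buggy=15 correct=5

`(lane / 4)*2 + (i % 2) + 8*(i / 2)`[30,1]->15
L=30->g=30>>2=7, t=30&3=2
[1]->row 2·2+1=5  col g=7
row: 15 vs 5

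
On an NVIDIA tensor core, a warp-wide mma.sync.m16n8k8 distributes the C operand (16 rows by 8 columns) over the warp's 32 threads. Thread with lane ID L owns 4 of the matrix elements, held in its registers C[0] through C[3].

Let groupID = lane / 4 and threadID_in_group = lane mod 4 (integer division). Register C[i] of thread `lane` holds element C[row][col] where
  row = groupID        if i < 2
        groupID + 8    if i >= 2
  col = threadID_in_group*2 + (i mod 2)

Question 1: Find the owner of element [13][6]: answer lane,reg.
23,2

r=13⇒gr=5,Rb=1  c=6⇒th=3,odd=0
L=5*4+3=23  i=1*2+0=2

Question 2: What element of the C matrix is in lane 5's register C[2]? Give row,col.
L=5→G=5>>2=1, T=5&3=1
[2]→row 1+8=9  col 1·2+0=2

9,2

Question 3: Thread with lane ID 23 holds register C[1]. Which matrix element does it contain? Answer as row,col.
lane 23=>23/4=5, 23 mod 4=3
i=1  r:5+0=>5  c:2·3+1=>7

5,7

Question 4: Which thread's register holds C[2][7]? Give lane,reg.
r=2->g=2,rb=0  c=7->t=3,b0=1
L=2*4+3=11  i=0*2+1=1

11,1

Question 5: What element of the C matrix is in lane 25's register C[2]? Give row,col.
14,2

25: G=6,T=1
[2] (6+8,1*2+0) = (14,2)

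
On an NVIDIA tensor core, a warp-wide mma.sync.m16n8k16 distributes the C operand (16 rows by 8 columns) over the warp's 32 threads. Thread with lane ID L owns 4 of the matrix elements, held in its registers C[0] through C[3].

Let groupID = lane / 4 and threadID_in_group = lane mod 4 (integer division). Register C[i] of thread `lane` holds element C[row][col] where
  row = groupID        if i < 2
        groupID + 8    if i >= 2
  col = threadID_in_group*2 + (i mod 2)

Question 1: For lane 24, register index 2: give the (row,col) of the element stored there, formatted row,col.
14,0

24: gid=6,tid=0
[2] (6+8,0*2+0) = (14,0)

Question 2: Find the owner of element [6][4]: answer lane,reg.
r:6=>grp=6,rB=0  c:4=>tig=2,lo=0
L=6*4+2=26  i=0*2+0=0

26,0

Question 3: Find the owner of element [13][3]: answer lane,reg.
r=13⇒gr=5,Rb=1  c=3⇒th=1,odd=1
L=5*4+1=21  i=1*2+1=3

21,3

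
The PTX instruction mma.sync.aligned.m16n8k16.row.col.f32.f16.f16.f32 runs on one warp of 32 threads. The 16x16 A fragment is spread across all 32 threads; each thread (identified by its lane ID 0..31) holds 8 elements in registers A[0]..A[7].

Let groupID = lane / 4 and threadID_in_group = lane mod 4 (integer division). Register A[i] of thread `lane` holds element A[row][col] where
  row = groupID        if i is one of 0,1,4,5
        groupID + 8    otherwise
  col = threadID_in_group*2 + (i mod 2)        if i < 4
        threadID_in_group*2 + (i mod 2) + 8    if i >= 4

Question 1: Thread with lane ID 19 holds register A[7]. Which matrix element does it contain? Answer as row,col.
L=19->g=19>>2=4, t=19&3=3
[7]->row 4+8=12  col 3·2+1+8=15

12,15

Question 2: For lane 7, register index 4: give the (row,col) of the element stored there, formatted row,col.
lane 7->7/4=1, 7 mod 4=3
i=4  r:1+0->1  c:2·3+0+8->14

1,14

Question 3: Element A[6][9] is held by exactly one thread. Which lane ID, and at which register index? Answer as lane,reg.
24,5

r:6=>grp=6,rB=0  c:9=>cB=1,tig=0,lo=1
L=6*4+0=24  i=1*4+0*2+1=5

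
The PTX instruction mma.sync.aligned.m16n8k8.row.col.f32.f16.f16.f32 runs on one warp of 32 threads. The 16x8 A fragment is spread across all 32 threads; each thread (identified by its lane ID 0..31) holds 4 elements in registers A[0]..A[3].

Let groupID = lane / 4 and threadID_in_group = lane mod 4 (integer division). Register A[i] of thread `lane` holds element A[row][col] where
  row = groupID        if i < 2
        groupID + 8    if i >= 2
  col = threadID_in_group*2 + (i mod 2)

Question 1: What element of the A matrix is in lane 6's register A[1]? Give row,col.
1,5

L=6→G=6>>2=1, T=6&3=2
[1]→row 1+0=1  col 2·2+1=5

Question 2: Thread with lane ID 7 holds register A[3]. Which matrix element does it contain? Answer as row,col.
9,7

L=7->gid=7>>2=1, tid=7&3=3
[3]->row 1+8=9  col 3·2+1=7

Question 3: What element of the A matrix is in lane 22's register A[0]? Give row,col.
5,4

L=22⇒gr=22>>2=5, th=22&3=2
[0]⇒row 5+0=5  col 2·2+0=4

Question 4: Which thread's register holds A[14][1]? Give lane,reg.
24,3

r=14→G=6,rhi=1  c=1→T=0,p=1
L=6*4+0=24  i=1*2+1=3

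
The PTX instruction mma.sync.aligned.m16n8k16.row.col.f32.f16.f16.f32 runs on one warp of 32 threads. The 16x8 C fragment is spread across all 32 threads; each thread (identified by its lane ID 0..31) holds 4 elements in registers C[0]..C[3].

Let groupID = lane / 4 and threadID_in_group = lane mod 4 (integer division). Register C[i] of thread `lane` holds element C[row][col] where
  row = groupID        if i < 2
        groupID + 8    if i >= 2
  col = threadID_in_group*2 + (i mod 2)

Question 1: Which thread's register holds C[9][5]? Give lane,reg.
6,3

r=9→G=1,rhi=1  c=5→T=2,p=1
L=1*4+2=6  i=1*2+1=3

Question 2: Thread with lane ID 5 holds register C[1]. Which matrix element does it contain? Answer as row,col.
L=5->gid=5>>2=1, tid=5&3=1
[1]->row 1+0=1  col 1·2+1=3

1,3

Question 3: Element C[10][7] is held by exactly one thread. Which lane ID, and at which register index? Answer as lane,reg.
11,3

r=10→G=2,rhi=1  c=7→T=3,p=1
L=2*4+3=11  i=1*2+1=3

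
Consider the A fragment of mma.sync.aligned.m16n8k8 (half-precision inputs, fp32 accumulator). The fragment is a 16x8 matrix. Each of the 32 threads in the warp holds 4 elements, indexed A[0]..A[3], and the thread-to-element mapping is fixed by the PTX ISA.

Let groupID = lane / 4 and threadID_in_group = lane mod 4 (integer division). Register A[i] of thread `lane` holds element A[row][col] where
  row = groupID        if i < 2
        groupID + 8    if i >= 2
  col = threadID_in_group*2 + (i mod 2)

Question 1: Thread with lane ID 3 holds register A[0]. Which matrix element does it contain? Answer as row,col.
lane 3->3/4=0, 3 mod 4=3
i=0  r:0+0->0  c:2·3+0->6

0,6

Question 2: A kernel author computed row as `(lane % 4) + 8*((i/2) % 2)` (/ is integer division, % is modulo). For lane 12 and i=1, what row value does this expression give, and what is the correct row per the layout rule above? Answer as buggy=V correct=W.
`(lane % 4) + 8*((i/2) % 2)`[12,1]->0
lane 12->12/4=3, 12 mod 4=0
i=1  r:3+0->3  c:2·0+1->1
row: 0 vs 3

buggy=0 correct=3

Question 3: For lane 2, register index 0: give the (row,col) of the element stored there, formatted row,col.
2: g=0,t=2
[0] (0+0,2*2+0) = (0,4)

0,4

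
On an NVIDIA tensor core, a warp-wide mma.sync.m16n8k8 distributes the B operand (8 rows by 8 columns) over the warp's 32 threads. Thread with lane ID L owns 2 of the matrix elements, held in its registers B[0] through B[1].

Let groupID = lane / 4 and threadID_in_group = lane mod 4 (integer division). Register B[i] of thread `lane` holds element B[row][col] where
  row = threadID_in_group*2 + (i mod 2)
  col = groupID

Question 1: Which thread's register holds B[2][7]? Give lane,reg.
c=7→G=7  r=2→T=1,p=0
L=7*4+1=29  i=0=0

29,0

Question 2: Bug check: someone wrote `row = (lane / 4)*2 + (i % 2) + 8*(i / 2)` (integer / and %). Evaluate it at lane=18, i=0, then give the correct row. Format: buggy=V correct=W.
`(lane / 4)*2 + (i % 2) + 8*(i / 2)`[18,0]->8
18: gid=4,tid=2
[0] (2*2+0,4) = (4,4)
row: 8 vs 4

buggy=8 correct=4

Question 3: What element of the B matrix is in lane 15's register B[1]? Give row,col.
7,3

15: gid=3,tid=3
[1] (3*2+1,3) = (7,3)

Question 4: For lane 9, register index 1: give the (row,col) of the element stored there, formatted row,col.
lane 9: gid=2 (9/4), tid=1 (9%4)
i=1: r=1*2+1=3, c=gid=2

3,2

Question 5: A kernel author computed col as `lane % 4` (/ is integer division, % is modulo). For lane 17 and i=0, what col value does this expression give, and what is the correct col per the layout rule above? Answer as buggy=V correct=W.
`lane % 4`[17,0]→1
17: G=4,T=1
[0] (1*2+0,4) = (2,4)
col: 1 vs 4

buggy=1 correct=4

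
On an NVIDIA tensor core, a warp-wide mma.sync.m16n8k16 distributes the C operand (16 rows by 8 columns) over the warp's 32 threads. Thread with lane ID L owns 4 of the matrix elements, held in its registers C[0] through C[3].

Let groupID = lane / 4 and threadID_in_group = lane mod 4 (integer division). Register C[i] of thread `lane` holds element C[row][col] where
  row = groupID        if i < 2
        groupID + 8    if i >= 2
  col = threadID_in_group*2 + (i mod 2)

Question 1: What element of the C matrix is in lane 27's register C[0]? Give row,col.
6,6

L=27=>grp=27>>2=6, tig=27&3=3
[0]=>row 6+0=6  col 3·2+0=6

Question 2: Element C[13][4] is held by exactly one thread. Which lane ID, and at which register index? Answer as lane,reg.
22,2

r: 13->gid=5,r8=1  c: 4->tid=2,i&1=0
L=5*4+2=22  i=1*2+0=2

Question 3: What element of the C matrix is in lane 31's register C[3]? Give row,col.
15,7

L=31→G=31>>2=7, T=31&3=3
[3]→row 7+8=15  col 3·2+1=7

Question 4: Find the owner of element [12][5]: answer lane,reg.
r: 12->gid=4,r8=1  c: 5->tid=2,i&1=1
L=4*4+2=18  i=1*2+1=3

18,3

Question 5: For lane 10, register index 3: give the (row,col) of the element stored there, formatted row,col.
10,5

L=10->gid=10>>2=2, tid=10&3=2
[3]->row 2+8=10  col 2·2+1=5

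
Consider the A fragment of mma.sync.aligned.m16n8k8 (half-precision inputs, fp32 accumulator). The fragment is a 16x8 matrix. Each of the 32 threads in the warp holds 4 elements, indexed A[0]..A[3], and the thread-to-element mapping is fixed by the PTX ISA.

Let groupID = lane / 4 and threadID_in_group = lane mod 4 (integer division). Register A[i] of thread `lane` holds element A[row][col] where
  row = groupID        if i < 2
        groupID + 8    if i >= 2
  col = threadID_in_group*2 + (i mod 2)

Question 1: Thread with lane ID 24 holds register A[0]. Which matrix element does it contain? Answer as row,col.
L=24=>grp=24>>2=6, tig=24&3=0
[0]=>row 6+0=6  col 0·2+0=0

6,0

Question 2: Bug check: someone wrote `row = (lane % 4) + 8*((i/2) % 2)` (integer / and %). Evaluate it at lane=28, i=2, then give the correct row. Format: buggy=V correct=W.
buggy=8 correct=15

`(lane % 4) + 8*((i/2) % 2)`[28,2]->8
28: g=7,t=0
[2] (7+8,0*2+0) = (15,0)
row: 8 vs 15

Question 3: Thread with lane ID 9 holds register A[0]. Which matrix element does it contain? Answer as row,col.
9: grp=2,tig=1
[0] (2+0,1*2+0) = (2,2)

2,2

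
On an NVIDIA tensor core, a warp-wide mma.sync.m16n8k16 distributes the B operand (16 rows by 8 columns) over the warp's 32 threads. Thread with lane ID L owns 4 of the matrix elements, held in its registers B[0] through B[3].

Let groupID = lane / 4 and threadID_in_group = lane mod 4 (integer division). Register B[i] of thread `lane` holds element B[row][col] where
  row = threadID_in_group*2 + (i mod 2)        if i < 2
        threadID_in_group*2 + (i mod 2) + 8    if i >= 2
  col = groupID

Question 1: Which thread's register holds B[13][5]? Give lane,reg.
c:5=>grp=5  r:13=>rB=1,tig=2,lo=1
L=5*4+2=22  i=1*2+1=3

22,3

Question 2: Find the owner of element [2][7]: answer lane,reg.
c: 7->gid=7  r: 2->r8=0,tid=1,i&1=0
L=7*4+1=29  i=0*2+0=0

29,0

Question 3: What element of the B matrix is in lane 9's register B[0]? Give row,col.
lane 9->9/4=2, 9 mod 4=1
i=0  r:2·1+0+0->2  c:2

2,2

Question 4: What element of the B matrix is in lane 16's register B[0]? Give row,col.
16: gr=4,th=0
[0] (0*2+0+0,4) = (0,4)

0,4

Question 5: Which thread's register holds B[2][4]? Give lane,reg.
c: 4->gid=4  r: 2->r8=0,tid=1,i&1=0
L=4*4+1=17  i=0*2+0=0

17,0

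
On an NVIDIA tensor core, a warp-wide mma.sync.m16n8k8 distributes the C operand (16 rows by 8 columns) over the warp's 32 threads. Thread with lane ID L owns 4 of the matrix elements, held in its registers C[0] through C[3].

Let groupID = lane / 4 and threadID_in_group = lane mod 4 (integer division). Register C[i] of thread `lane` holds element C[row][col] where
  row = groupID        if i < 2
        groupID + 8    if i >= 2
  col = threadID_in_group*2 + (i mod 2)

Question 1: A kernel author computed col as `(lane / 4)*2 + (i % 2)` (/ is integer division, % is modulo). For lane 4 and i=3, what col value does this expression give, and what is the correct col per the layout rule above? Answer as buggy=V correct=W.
buggy=3 correct=1

`(lane / 4)*2 + (i % 2)`[4,3]⇒3
4: gr=1,th=0
[3] (1+8,0*2+1) = (9,1)
col: 3 vs 1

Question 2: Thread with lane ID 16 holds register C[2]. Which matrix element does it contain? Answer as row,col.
L=16->gid=16>>2=4, tid=16&3=0
[2]->row 4+8=12  col 0·2+0=0

12,0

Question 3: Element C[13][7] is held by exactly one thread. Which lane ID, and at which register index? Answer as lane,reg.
r=13->g=5,rb=1  c=7->t=3,b0=1
L=5*4+3=23  i=1*2+1=3

23,3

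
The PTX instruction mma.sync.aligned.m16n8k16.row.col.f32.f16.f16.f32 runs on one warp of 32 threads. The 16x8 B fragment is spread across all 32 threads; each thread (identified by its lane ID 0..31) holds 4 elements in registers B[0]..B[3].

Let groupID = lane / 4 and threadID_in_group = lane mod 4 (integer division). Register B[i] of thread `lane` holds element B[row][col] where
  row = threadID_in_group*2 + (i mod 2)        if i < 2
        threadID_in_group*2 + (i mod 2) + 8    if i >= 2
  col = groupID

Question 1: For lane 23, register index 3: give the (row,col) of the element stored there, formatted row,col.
15,5

L=23->g=23>>2=5, t=23&3=3
[3]->row 3·2+1+8=15  col g=5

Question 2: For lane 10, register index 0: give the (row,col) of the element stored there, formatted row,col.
lane 10: gid=2 (10/4), tid=2 (10%4)
i=0: r=2*2+0+0=4, c=gid=2

4,2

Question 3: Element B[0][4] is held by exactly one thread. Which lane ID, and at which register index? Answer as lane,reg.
16,0

c=4⇒gr=4  r=0⇒Rb=0,th=0,odd=0
L=4*4+0=16  i=0*2+0=0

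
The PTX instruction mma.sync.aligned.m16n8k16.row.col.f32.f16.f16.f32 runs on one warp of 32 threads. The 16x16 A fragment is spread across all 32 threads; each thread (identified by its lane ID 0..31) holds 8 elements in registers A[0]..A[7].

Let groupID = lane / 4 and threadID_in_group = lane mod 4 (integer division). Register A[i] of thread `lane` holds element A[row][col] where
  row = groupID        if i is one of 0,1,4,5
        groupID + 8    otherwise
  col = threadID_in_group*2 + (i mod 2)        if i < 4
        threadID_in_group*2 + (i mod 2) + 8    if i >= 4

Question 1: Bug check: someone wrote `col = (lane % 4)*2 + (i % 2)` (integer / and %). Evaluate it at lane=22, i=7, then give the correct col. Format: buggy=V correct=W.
buggy=5 correct=13

`(lane % 4)*2 + (i % 2)`[22,7]→5
lane 22→22/4=5, 22 mod 4=2
i=7  r:5+8→13  c:2·2+1+8→13
col: 5 vs 13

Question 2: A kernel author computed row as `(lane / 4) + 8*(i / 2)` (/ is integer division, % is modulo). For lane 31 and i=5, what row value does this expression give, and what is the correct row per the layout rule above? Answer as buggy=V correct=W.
`(lane / 4) + 8*(i / 2)`[31,5]=>23
L=31=>grp=31>>2=7, tig=31&3=3
[5]=>row 7+0=7  col 3·2+1+8=15
row: 23 vs 7

buggy=23 correct=7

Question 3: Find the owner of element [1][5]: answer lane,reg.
r: 1->gid=1,r8=0  c: 5->c8=0,tid=2,i&1=1
L=1*4+2=6  i=0*4+0*2+1=1

6,1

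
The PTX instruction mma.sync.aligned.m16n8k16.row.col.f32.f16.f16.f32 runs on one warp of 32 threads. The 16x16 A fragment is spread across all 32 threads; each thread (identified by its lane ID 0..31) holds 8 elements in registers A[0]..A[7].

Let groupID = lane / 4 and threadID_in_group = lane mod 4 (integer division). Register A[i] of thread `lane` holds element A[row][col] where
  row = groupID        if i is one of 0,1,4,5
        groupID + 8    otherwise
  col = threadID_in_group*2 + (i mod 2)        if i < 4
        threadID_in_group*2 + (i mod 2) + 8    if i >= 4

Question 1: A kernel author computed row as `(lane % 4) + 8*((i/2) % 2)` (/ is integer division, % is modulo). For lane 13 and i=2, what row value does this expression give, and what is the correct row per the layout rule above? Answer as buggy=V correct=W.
`(lane % 4) + 8*((i/2) % 2)`[13,2]→9
lane 13→13/4=3, 13 mod 4=1
i=2  r:3+8→11  c:2·1+0+0→2
row: 9 vs 11

buggy=9 correct=11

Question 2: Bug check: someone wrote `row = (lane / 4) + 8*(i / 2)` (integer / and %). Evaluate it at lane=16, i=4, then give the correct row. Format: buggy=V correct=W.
buggy=20 correct=4

`(lane / 4) + 8*(i / 2)`[16,4]->20
16: g=4,t=0
[4] (4+0,0*2+0+8) = (4,8)
row: 20 vs 4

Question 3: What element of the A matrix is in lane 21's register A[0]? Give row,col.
5,2

L=21->gid=21>>2=5, tid=21&3=1
[0]->row 5+0=5  col 1·2+0+0=2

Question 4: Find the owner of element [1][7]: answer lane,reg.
7,1

r=1→G=1,rhi=0  c=7→chi=0,T=3,p=1
L=1*4+3=7  i=0*4+0*2+1=1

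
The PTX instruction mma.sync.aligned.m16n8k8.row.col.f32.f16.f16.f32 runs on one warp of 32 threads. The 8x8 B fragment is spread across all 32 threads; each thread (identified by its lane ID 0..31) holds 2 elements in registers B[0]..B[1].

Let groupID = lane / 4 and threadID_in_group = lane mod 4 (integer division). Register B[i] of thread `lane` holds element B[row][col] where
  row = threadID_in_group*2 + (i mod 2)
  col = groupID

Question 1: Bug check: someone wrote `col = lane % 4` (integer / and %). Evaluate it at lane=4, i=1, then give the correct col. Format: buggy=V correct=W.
buggy=0 correct=1

`lane % 4`[4,1]→0
L=4→G=4>>2=1, T=4&3=0
[1]→row 0·2+1=1  col G=1
col: 0 vs 1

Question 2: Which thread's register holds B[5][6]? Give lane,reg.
26,1

c=6->g=6  r=5->t=2,b0=1
L=6*4+2=26  i=1=1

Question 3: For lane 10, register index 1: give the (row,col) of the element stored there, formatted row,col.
5,2

10: gr=2,th=2
[1] (2*2+1,2) = (5,2)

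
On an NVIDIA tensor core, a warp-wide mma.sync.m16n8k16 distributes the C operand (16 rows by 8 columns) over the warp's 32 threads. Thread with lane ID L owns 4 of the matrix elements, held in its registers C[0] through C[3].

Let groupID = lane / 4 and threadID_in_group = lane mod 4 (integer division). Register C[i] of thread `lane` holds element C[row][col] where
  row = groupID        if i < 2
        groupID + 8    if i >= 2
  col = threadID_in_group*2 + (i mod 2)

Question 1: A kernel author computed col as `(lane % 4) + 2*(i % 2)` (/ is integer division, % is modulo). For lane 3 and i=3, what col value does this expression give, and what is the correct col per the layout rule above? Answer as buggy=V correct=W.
buggy=5 correct=7

`(lane % 4) + 2*(i % 2)`[3,3]->5
L=3->g=3>>2=0, t=3&3=3
[3]->row 0+8=8  col 3·2+1=7
col: 5 vs 7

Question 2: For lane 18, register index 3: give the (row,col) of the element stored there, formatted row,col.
18: grp=4,tig=2
[3] (4+8,2*2+1) = (12,5)

12,5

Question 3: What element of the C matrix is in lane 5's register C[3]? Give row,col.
9,3

5: gid=1,tid=1
[3] (1+8,1*2+1) = (9,3)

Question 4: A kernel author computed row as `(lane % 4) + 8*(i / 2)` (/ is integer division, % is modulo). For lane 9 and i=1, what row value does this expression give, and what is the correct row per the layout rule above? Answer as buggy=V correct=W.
`(lane % 4) + 8*(i / 2)`[9,1]→1
9: G=2,T=1
[1] (2+0,1*2+1) = (2,3)
row: 1 vs 2

buggy=1 correct=2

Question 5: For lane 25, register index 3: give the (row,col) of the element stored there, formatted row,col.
14,3

25: g=6,t=1
[3] (6+8,1*2+1) = (14,3)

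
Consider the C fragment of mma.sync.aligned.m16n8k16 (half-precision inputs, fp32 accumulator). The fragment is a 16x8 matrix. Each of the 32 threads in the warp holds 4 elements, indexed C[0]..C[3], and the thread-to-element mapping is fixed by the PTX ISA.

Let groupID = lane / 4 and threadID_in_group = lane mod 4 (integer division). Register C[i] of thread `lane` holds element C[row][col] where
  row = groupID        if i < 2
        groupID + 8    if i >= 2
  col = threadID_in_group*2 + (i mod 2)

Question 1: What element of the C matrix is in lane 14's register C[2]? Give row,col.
11,4

lane 14->14/4=3, 14 mod 4=2
i=2  r:3+8->11  c:2·2+0->4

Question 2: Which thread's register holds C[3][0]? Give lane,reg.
12,0

r: 3->gid=3,r8=0  c: 0->tid=0,i&1=0
L=3*4+0=12  i=0*2+0=0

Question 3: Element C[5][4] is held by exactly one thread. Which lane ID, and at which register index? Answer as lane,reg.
r=5⇒gr=5,Rb=0  c=4⇒th=2,odd=0
L=5*4+2=22  i=0*2+0=0

22,0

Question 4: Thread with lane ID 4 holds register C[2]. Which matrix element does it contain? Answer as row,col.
L=4->g=4>>2=1, t=4&3=0
[2]->row 1+8=9  col 0·2+0=0

9,0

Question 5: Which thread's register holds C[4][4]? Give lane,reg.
r=4⇒gr=4,Rb=0  c=4⇒th=2,odd=0
L=4*4+2=18  i=0*2+0=0

18,0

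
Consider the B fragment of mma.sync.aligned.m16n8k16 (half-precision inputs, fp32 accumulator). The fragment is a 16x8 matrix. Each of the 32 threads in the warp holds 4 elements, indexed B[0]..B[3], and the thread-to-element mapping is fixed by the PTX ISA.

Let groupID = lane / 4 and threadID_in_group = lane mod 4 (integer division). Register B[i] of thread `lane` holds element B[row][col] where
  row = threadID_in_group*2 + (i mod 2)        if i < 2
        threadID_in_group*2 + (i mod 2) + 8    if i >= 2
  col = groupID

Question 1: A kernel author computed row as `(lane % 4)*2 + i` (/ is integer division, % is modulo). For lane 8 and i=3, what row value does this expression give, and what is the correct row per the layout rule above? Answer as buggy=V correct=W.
buggy=3 correct=9

`(lane % 4)*2 + i`[8,3]=>3
L=8=>grp=8>>2=2, tig=8&3=0
[3]=>row 0·2+1+8=9  col grp=2
row: 3 vs 9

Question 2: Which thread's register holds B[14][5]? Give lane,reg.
c:5=>grp=5  r:14=>rB=1,tig=3,lo=0
L=5*4+3=23  i=1*2+0=2

23,2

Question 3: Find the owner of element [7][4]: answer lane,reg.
19,1

c:4=>grp=4  r:7=>rB=0,tig=3,lo=1
L=4*4+3=19  i=0*2+1=1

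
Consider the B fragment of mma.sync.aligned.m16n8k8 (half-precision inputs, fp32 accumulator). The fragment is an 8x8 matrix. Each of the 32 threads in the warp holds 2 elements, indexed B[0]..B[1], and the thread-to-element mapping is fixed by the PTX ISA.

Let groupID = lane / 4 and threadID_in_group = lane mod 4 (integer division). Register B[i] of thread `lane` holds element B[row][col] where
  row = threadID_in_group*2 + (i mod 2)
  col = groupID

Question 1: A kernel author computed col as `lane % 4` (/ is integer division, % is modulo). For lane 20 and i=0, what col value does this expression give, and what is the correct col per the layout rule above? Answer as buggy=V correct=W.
`lane % 4`[20,0]=>0
20: grp=5,tig=0
[0] (0*2+0,5) = (0,5)
col: 0 vs 5

buggy=0 correct=5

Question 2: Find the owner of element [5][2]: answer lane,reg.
c=2⇒gr=2  r=5⇒th=2,odd=1
L=2*4+2=10  i=1=1

10,1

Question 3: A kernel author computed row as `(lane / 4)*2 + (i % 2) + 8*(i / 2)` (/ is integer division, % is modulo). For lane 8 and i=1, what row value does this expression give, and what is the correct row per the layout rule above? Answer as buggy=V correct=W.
buggy=5 correct=1

`(lane / 4)*2 + (i % 2) + 8*(i / 2)`[8,1]->5
lane 8: g=2 (8/4), t=0 (8%4)
i=1: r=0*2+1=1, c=g=2
row: 5 vs 1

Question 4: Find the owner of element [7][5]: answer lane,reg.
23,1

c:5=>grp=5  r:7=>tig=3,lo=1
L=5*4+3=23  i=1=1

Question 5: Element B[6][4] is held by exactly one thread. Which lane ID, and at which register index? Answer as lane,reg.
19,0

c=4→G=4  r=6→T=3,p=0
L=4*4+3=19  i=0=0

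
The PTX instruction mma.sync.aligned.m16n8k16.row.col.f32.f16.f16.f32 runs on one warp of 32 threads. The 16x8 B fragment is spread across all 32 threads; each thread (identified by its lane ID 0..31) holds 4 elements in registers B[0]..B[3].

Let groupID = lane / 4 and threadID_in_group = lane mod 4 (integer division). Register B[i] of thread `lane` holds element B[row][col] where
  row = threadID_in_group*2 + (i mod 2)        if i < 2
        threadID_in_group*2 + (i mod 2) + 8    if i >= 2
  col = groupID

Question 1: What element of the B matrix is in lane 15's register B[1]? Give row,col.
7,3

L=15->gid=15>>2=3, tid=15&3=3
[1]->row 3·2+1+0=7  col gid=3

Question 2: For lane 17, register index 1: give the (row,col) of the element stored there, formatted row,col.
3,4

lane 17->17/4=4, 17 mod 4=1
i=1  r:2·1+1+0->3  c:4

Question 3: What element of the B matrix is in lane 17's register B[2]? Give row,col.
10,4

17: grp=4,tig=1
[2] (1*2+0+8,4) = (10,4)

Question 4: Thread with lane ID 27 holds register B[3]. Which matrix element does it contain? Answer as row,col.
lane 27: gid=6 (27/4), tid=3 (27%4)
i=3: r=3*2+1+8=15, c=gid=6

15,6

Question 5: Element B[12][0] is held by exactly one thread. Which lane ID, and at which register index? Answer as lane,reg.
c=0->g=0  r=12->rb=1,t=2,b0=0
L=0*4+2=2  i=1*2+0=2

2,2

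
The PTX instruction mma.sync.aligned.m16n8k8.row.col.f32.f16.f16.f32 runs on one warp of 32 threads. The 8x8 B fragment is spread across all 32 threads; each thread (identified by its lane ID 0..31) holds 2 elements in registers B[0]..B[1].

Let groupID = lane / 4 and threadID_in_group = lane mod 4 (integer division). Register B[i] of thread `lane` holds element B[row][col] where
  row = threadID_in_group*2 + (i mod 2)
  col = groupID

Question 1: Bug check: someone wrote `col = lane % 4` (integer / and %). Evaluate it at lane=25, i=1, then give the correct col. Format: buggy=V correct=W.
buggy=1 correct=6

`lane % 4`[25,1]→1
lane 25→25/4=6, 25 mod 4=1
i=1  r:2·1+1→3  c:6
col: 1 vs 6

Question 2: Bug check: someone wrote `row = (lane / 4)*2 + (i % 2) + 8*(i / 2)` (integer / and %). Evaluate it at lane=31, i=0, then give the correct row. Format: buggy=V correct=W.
`(lane / 4)*2 + (i % 2) + 8*(i / 2)`[31,0]⇒14
L=31⇒gr=31>>2=7, th=31&3=3
[0]⇒row 3·2+0=6  col gr=7
row: 14 vs 6

buggy=14 correct=6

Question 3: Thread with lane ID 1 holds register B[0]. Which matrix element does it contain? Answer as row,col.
2,0

lane 1: g=0 (1/4), t=1 (1%4)
i=0: r=1*2+0=2, c=g=0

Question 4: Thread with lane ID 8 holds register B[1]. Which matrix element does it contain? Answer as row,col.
1,2

8: g=2,t=0
[1] (0*2+1,2) = (1,2)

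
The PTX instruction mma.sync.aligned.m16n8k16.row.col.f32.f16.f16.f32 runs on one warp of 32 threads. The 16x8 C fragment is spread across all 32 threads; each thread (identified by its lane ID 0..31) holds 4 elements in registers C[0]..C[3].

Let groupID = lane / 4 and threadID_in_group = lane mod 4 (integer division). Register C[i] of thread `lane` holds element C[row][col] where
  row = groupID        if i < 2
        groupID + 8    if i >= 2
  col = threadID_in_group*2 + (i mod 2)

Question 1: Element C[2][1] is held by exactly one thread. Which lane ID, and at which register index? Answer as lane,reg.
r=2->g=2,rb=0  c=1->t=0,b0=1
L=2*4+0=8  i=0*2+1=1

8,1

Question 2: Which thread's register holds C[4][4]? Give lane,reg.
18,0

r=4⇒gr=4,Rb=0  c=4⇒th=2,odd=0
L=4*4+2=18  i=0*2+0=0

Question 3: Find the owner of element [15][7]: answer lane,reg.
31,3

r=15->g=7,rb=1  c=7->t=3,b0=1
L=7*4+3=31  i=1*2+1=3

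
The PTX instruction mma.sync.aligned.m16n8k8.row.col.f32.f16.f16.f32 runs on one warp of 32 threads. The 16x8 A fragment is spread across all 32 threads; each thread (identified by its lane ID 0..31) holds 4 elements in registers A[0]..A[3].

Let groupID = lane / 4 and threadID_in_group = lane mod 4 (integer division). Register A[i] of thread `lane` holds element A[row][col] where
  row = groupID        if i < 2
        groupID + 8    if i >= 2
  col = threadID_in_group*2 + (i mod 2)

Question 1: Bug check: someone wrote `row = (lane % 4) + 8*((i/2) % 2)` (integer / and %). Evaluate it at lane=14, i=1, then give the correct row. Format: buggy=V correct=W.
buggy=2 correct=3

`(lane % 4) + 8*((i/2) % 2)`[14,1]⇒2
14: gr=3,th=2
[1] (3+0,2*2+1) = (3,5)
row: 2 vs 3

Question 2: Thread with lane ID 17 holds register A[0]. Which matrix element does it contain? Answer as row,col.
4,2

L=17⇒gr=17>>2=4, th=17&3=1
[0]⇒row 4+0=4  col 1·2+0=2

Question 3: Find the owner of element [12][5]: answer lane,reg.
r: 12->gid=4,r8=1  c: 5->tid=2,i&1=1
L=4*4+2=18  i=1*2+1=3

18,3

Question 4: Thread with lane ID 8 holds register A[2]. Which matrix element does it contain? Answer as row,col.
10,0

lane 8: g=2 (8/4), t=0 (8%4)
i=2: r=2+8=10, c=0*2+0=0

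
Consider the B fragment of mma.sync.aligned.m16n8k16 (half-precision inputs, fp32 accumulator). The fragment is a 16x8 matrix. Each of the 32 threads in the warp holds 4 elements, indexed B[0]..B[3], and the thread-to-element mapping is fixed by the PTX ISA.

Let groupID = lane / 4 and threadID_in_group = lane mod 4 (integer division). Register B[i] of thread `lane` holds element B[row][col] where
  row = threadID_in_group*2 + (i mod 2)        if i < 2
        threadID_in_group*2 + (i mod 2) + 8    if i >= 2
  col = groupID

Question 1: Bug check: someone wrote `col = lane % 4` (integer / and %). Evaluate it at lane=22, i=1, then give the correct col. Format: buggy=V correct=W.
`lane % 4`[22,1]->2
L=22->gid=22>>2=5, tid=22&3=2
[1]->row 2·2+1+0=5  col gid=5
col: 2 vs 5

buggy=2 correct=5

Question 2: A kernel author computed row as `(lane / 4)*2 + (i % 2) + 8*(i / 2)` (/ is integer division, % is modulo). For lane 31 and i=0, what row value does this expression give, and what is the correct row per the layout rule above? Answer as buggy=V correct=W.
`(lane / 4)*2 + (i % 2) + 8*(i / 2)`[31,0]->14
lane 31->31/4=7, 31 mod 4=3
i=0  r:2·3+0+0->6  c:7
row: 14 vs 6

buggy=14 correct=6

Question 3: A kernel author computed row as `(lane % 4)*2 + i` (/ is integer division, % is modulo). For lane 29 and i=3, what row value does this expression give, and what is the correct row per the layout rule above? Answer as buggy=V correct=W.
buggy=5 correct=11

`(lane % 4)*2 + i`[29,3]→5
lane 29: G=7 (29/4), T=1 (29%4)
i=3: r=1*2+1+8=11, c=G=7
row: 5 vs 11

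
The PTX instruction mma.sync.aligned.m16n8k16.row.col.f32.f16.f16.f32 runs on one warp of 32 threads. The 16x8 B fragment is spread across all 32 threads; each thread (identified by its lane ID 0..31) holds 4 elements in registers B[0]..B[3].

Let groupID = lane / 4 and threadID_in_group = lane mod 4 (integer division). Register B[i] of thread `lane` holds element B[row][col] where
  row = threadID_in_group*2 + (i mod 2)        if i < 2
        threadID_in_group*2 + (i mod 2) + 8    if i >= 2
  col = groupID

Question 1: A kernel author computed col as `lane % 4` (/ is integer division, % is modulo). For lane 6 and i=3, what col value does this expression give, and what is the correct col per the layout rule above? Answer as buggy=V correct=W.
`lane % 4`[6,3]->2
6: g=1,t=2
[3] (2*2+1+8,1) = (13,1)
col: 2 vs 1

buggy=2 correct=1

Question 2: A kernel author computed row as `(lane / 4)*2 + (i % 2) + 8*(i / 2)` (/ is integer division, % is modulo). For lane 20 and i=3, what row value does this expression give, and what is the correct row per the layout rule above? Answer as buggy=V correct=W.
buggy=19 correct=9

`(lane / 4)*2 + (i % 2) + 8*(i / 2)`[20,3]=>19
lane 20: grp=5 (20/4), tig=0 (20%4)
i=3: r=0*2+1+8=9, c=grp=5
row: 19 vs 9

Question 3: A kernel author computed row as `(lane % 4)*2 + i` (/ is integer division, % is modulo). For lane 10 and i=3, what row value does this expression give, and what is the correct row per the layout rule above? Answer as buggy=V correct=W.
`(lane % 4)*2 + i`[10,3]->7
lane 10: g=2 (10/4), t=2 (10%4)
i=3: r=2*2+1+8=13, c=g=2
row: 7 vs 13

buggy=7 correct=13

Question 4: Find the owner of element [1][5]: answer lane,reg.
20,1

c: 5->gid=5  r: 1->r8=0,tid=0,i&1=1
L=5*4+0=20  i=0*2+1=1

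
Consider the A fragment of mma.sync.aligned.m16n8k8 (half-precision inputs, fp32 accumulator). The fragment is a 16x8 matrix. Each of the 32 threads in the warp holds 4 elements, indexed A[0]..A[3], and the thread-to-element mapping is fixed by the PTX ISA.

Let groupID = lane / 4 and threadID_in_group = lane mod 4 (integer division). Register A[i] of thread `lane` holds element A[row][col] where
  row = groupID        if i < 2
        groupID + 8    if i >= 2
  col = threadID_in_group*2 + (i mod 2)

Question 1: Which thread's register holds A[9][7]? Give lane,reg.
r=9⇒gr=1,Rb=1  c=7⇒th=3,odd=1
L=1*4+3=7  i=1*2+1=3

7,3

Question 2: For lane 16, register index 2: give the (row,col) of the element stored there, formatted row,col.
lane 16->16/4=4, 16 mod 4=0
i=2  r:4+8->12  c:2·0+0->0

12,0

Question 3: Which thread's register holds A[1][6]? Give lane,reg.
7,0

r=1->g=1,rb=0  c=6->t=3,b0=0
L=1*4+3=7  i=0*2+0=0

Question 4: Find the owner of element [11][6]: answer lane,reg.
15,2

r: 11->gid=3,r8=1  c: 6->tid=3,i&1=0
L=3*4+3=15  i=1*2+0=2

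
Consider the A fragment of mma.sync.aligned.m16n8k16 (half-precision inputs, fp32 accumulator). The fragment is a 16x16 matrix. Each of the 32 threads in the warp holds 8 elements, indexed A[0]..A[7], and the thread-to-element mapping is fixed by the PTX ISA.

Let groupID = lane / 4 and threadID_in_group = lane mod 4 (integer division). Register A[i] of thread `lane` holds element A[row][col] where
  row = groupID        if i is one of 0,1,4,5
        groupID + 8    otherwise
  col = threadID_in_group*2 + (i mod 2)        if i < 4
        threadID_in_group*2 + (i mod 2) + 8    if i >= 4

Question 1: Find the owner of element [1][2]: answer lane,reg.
5,0

r:1=>grp=1,rB=0  c:2=>cB=0,tig=1,lo=0
L=1*4+1=5  i=0*4+0*2+0=0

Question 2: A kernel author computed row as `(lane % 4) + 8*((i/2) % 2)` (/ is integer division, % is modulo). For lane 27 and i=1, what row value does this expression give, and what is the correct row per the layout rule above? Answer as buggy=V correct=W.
buggy=3 correct=6

`(lane % 4) + 8*((i/2) % 2)`[27,1]⇒3
lane 27⇒27/4=6, 27 mod 4=3
i=1  r:6+0⇒6  c:2·3+1+0⇒7
row: 3 vs 6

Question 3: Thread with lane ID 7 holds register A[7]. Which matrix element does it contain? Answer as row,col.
7: gr=1,th=3
[7] (1+8,3*2+1+8) = (9,15)

9,15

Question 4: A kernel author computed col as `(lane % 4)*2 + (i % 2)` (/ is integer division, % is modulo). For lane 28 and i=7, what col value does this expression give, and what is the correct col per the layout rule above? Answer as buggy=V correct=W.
buggy=1 correct=9

`(lane % 4)*2 + (i % 2)`[28,7]->1
28: gid=7,tid=0
[7] (7+8,0*2+1+8) = (15,9)
col: 1 vs 9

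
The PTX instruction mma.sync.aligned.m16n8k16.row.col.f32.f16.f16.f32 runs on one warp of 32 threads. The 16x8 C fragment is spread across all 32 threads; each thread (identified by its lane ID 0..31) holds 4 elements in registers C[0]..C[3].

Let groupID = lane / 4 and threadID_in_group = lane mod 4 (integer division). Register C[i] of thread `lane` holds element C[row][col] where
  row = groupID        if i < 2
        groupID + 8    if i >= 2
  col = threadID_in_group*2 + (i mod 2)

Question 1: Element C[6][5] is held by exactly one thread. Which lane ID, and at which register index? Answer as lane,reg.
26,1

r: 6->gid=6,r8=0  c: 5->tid=2,i&1=1
L=6*4+2=26  i=0*2+1=1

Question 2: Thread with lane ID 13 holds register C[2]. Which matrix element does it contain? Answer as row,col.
11,2

lane 13: G=3 (13/4), T=1 (13%4)
i=2: r=3+8=11, c=1*2+0=2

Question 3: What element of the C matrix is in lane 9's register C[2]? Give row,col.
lane 9: gr=2 (9/4), th=1 (9%4)
i=2: r=2+8=10, c=1*2+0=2

10,2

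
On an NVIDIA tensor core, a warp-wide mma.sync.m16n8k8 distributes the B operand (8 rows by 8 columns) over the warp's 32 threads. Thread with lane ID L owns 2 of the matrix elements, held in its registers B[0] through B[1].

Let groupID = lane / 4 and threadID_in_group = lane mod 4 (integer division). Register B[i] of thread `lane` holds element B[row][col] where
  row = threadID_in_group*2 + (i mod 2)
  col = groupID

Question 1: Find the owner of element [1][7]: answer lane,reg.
28,1

c:7=>grp=7  r:1=>tig=0,lo=1
L=7*4+0=28  i=1=1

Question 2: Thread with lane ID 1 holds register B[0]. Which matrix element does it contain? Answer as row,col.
1: g=0,t=1
[0] (1*2+0,0) = (2,0)

2,0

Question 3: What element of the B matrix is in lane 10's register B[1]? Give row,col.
L=10⇒gr=10>>2=2, th=10&3=2
[1]⇒row 2·2+1=5  col gr=2

5,2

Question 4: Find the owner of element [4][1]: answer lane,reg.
c=1→G=1  r=4→T=2,p=0
L=1*4+2=6  i=0=0

6,0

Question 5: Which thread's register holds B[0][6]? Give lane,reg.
c:6=>grp=6  r:0=>tig=0,lo=0
L=6*4+0=24  i=0=0

24,0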